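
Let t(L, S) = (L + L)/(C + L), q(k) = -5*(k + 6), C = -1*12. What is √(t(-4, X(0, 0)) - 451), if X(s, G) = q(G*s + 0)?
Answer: I*√1802/2 ≈ 21.225*I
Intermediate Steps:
C = -12
q(k) = -30 - 5*k (q(k) = -5*(6 + k) = -30 - 5*k)
X(s, G) = -30 - 5*G*s (X(s, G) = -30 - 5*(G*s + 0) = -30 - 5*G*s)
t(L, S) = 2*L/(-12 + L) (t(L, S) = (L + L)/(-12 + L) = (2*L)/(-12 + L) = 2*L/(-12 + L))
√(t(-4, X(0, 0)) - 451) = √(2*(-4)/(-12 - 4) - 451) = √(2*(-4)/(-16) - 451) = √(2*(-4)*(-1/16) - 451) = √(½ - 451) = √(-901/2) = I*√1802/2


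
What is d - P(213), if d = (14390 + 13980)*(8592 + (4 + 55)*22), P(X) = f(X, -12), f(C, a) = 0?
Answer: 280579300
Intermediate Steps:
P(X) = 0
d = 280579300 (d = 28370*(8592 + 59*22) = 28370*(8592 + 1298) = 28370*9890 = 280579300)
d - P(213) = 280579300 - 1*0 = 280579300 + 0 = 280579300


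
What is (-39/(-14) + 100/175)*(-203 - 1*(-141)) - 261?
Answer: -3284/7 ≈ -469.14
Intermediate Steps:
(-39/(-14) + 100/175)*(-203 - 1*(-141)) - 261 = (-39*(-1/14) + 100*(1/175))*(-203 + 141) - 261 = (39/14 + 4/7)*(-62) - 261 = (47/14)*(-62) - 261 = -1457/7 - 261 = -3284/7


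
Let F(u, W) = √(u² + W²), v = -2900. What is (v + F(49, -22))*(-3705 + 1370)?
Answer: 6771500 - 2335*√2885 ≈ 6.6461e+6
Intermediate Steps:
F(u, W) = √(W² + u²)
(v + F(49, -22))*(-3705 + 1370) = (-2900 + √((-22)² + 49²))*(-3705 + 1370) = (-2900 + √(484 + 2401))*(-2335) = (-2900 + √2885)*(-2335) = 6771500 - 2335*√2885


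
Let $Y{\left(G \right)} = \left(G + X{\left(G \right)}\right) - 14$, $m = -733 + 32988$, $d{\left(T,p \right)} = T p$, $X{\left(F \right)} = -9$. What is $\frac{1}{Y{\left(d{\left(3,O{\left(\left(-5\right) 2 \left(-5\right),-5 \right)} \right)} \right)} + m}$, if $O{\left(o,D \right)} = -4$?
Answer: $\frac{1}{32220} \approx 3.1037 \cdot 10^{-5}$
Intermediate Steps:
$m = 32255$
$Y{\left(G \right)} = -23 + G$ ($Y{\left(G \right)} = \left(G - 9\right) - 14 = \left(-9 + G\right) - 14 = -23 + G$)
$\frac{1}{Y{\left(d{\left(3,O{\left(\left(-5\right) 2 \left(-5\right),-5 \right)} \right)} \right)} + m} = \frac{1}{\left(-23 + 3 \left(-4\right)\right) + 32255} = \frac{1}{\left(-23 - 12\right) + 32255} = \frac{1}{-35 + 32255} = \frac{1}{32220}$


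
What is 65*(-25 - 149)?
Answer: -11310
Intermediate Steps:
65*(-25 - 149) = 65*(-174) = -11310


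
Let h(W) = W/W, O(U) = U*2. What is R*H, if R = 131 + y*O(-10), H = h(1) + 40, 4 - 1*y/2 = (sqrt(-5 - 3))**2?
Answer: -14309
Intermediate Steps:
O(U) = 2*U
h(W) = 1
y = 24 (y = 8 - 2*(sqrt(-5 - 3))**2 = 8 - 2*(sqrt(-8))**2 = 8 - 2*(2*I*sqrt(2))**2 = 8 - 2*(-8) = 8 + 16 = 24)
H = 41 (H = 1 + 40 = 41)
R = -349 (R = 131 + 24*(2*(-10)) = 131 + 24*(-20) = 131 - 480 = -349)
R*H = -349*41 = -14309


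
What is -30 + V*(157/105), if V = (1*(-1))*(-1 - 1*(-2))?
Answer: -3307/105 ≈ -31.495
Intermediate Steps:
V = -1 (V = -(-1 + 2) = -1*1 = -1)
-30 + V*(157/105) = -30 - 157/105 = -3307/105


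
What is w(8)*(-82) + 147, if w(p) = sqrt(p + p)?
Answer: -181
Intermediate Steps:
w(p) = sqrt(2)*sqrt(p) (w(p) = sqrt(2*p) = sqrt(2)*sqrt(p))
w(8)*(-82) + 147 = (sqrt(2)*sqrt(8))*(-82) + 147 = (sqrt(2)*(2*sqrt(2)))*(-82) + 147 = 4*(-82) + 147 = -328 + 147 = -181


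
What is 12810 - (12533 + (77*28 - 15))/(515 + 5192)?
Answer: 73091996/5707 ≈ 12807.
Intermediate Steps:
12810 - (12533 + (77*28 - 15))/(515 + 5192) = 12810 - (12533 + (2156 - 15))/5707 = 12810 - (12533 + 2141)/5707 = 12810 - 14674/5707 = 73091996/5707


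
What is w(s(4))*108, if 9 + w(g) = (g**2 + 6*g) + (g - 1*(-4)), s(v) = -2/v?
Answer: -891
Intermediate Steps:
w(g) = -5 + g**2 + 7*g (w(g) = -9 + ((g**2 + 6*g) + (g - 1*(-4))) = -9 + ((g**2 + 6*g) + (g + 4)) = -9 + ((g**2 + 6*g) + (4 + g)) = -9 + (4 + g**2 + 7*g) = -5 + g**2 + 7*g)
w(s(4))*108 = (-5 + (-2/4)**2 + 7*(-2/4))*108 = (-5 + (-2*1/4)**2 + 7*(-2*1/4))*108 = (-5 + (-1/2)**2 + 7*(-1/2))*108 = (-5 + 1/4 - 7/2)*108 = -33/4*108 = -891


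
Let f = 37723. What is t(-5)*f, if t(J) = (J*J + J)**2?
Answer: 15089200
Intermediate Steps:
t(J) = (J + J**2)**2 (t(J) = (J**2 + J)**2 = (J + J**2)**2)
t(-5)*f = ((-5)**2*(1 - 5)**2)*37723 = (25*(-4)**2)*37723 = (25*16)*37723 = 400*37723 = 15089200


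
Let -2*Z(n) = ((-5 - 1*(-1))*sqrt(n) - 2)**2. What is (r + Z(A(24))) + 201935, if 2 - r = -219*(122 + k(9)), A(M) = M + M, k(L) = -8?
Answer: 226517 - 32*sqrt(3) ≈ 2.2646e+5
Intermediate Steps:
A(M) = 2*M
Z(n) = -(-2 - 4*sqrt(n))**2/2 (Z(n) = -((-5 - 1*(-1))*sqrt(n) - 2)**2/2 = -((-5 + 1)*sqrt(n) - 2)**2/2 = -(-4*sqrt(n) - 2)**2/2 = -(-2 - 4*sqrt(n))**2/2)
r = 24968 (r = 2 - (-219)*(122 - 8) = 2 - (-219)*114 = 2 - 1*(-24966) = 2 + 24966 = 24968)
(r + Z(A(24))) + 201935 = (24968 - 2*(1 + 2*sqrt(2*24))**2) + 201935 = (24968 - 2*(1 + 2*sqrt(48))**2) + 201935 = (24968 - 2*(1 + 2*(4*sqrt(3)))**2) + 201935 = (24968 - 2*(1 + 8*sqrt(3))**2) + 201935 = 226903 - 2*(1 + 8*sqrt(3))**2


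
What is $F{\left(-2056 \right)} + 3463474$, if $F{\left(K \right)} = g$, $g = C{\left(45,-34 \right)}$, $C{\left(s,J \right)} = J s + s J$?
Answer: $3460414$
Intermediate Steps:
$C{\left(s,J \right)} = 2 J s$ ($C{\left(s,J \right)} = J s + J s = 2 J s$)
$g = -3060$ ($g = 2 \left(-34\right) 45 = -3060$)
$F{\left(K \right)} = -3060$
$F{\left(-2056 \right)} + 3463474 = -3060 + 3463474 = 3460414$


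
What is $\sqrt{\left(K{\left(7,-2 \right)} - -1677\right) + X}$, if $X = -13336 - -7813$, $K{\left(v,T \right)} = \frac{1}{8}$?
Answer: $\frac{i \sqrt{61534}}{4} \approx 62.015 i$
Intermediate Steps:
$K{\left(v,T \right)} = \frac{1}{8}$
$X = -5523$ ($X = -13336 + 7813 = -5523$)
$\sqrt{\left(K{\left(7,-2 \right)} - -1677\right) + X} = \sqrt{\left(\frac{1}{8} - -1677\right) - 5523} = \sqrt{\left(\frac{1}{8} + 1677\right) - 5523} = \sqrt{\frac{13417}{8} - 5523} = \sqrt{- \frac{30767}{8}} = \frac{i \sqrt{61534}}{4}$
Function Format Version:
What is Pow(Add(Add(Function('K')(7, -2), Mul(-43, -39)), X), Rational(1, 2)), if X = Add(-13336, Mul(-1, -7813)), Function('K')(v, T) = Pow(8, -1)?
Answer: Mul(Rational(1, 4), I, Pow(61534, Rational(1, 2))) ≈ Mul(62.015, I)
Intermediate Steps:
Function('K')(v, T) = Rational(1, 8)
X = -5523 (X = Add(-13336, 7813) = -5523)
Pow(Add(Add(Function('K')(7, -2), Mul(-43, -39)), X), Rational(1, 2)) = Pow(Add(Add(Rational(1, 8), Mul(-43, -39)), -5523), Rational(1, 2)) = Pow(Add(Add(Rational(1, 8), 1677), -5523), Rational(1, 2)) = Pow(Add(Rational(13417, 8), -5523), Rational(1, 2)) = Pow(Rational(-30767, 8), Rational(1, 2)) = Mul(Rational(1, 4), I, Pow(61534, Rational(1, 2)))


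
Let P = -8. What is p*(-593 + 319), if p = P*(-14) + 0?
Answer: -30688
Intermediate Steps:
p = 112 (p = -8*(-14) + 0 = 112 + 0 = 112)
p*(-593 + 319) = 112*(-593 + 319) = 112*(-274) = -30688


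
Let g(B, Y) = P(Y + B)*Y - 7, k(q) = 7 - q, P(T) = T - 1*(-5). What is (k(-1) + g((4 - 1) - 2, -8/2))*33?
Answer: -231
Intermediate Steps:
P(T) = 5 + T (P(T) = T + 5 = 5 + T)
g(B, Y) = -7 + Y*(5 + B + Y) (g(B, Y) = (5 + (Y + B))*Y - 7 = (5 + (B + Y))*Y - 7 = (5 + B + Y)*Y - 7 = Y*(5 + B + Y) - 7 = -7 + Y*(5 + B + Y))
(k(-1) + g((4 - 1) - 2, -8/2))*33 = ((7 - 1*(-1)) + (-7 + (-8/2)*(5 + ((4 - 1) - 2) - 8/2)))*33 = ((7 + 1) + (-7 + (-8*1/2)*(5 + (3 - 2) - 8*1/2)))*33 = (8 + (-7 - 4*(5 + 1 - 4)))*33 = (8 + (-7 - 4*2))*33 = (8 + (-7 - 8))*33 = (8 - 15)*33 = -7*33 = -231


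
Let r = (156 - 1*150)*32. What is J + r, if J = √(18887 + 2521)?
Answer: 192 + 4*√1338 ≈ 338.31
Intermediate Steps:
J = 4*√1338 (J = √21408 = 4*√1338 ≈ 146.31)
r = 192 (r = (156 - 150)*32 = 6*32 = 192)
J + r = 4*√1338 + 192 = 192 + 4*√1338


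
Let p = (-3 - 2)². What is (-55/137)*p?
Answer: -1375/137 ≈ -10.036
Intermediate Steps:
p = 25 (p = (-5)² = 25)
(-55/137)*p = -55/137*25 = -1375/137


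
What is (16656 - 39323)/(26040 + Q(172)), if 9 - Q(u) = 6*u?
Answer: -22667/25017 ≈ -0.90606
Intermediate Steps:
Q(u) = 9 - 6*u
(16656 - 39323)/(26040 + Q(172)) = (16656 - 39323)/(26040 + (9 - 6*172)) = -22667/(26040 + (9 - 1032)) = -22667/(26040 - 1023) = -22667/25017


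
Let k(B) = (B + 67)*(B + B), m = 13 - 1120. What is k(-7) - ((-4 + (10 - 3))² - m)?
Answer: -1956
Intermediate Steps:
m = -1107
k(B) = 2*B*(67 + B) (k(B) = (67 + B)*(2*B) = 2*B*(67 + B))
k(-7) - ((-4 + (10 - 3))² - m) = 2*(-7)*(67 - 7) - ((-4 + (10 - 3))² - 1*(-1107)) = 2*(-7)*60 - ((-4 + 7)² + 1107) = -840 - (3² + 1107) = -840 - (9 + 1107) = -840 - 1*1116 = -840 - 1116 = -1956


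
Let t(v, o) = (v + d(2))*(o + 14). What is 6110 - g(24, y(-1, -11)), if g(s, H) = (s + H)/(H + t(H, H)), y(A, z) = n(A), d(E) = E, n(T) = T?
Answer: 73297/12 ≈ 6108.1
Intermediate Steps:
t(v, o) = (2 + v)*(14 + o) (t(v, o) = (v + 2)*(o + 14) = (2 + v)*(14 + o))
y(A, z) = A
g(s, H) = (H + s)/(28 + H² + 17*H) (g(s, H) = (s + H)/(H + (28 + 2*H + 14*H + H*H)) = (H + s)/(H + (28 + 2*H + 14*H + H²)) = (H + s)/(H + (28 + H² + 16*H)) = (H + s)/(28 + H² + 17*H))
6110 - g(24, y(-1, -11)) = 6110 - (-1 + 24)/(28 + (-1)² + 17*(-1)) = 6110 - 23/(28 + 1 - 17) = 6110 - 23/12 = 73297/12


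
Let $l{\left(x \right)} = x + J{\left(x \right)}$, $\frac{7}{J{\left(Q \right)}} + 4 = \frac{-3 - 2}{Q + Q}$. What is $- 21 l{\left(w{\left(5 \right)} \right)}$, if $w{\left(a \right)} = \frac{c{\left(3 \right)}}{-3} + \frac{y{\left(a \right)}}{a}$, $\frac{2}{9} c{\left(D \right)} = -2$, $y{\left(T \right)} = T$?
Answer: $- \frac{1932}{37} \approx -52.216$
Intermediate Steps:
$J{\left(Q \right)} = \frac{7}{-4 - \frac{5}{2 Q}}$ ($J{\left(Q \right)} = \frac{7}{-4 + \frac{-3 - 2}{Q + Q}} = \frac{7}{-4 - \frac{5}{2 Q}}$)
$c{\left(D \right)} = -9$ ($c{\left(D \right)} = \frac{9}{2} \left(-2\right) = -9$)
$w{\left(a \right)} = 4$ ($w{\left(a \right)} = - \frac{9}{-3} + \frac{a}{a} = \left(-9\right) \left(- \frac{1}{3}\right) + 1 = 3 + 1 = 4$)
$l{\left(x \right)} = x - \frac{14 x}{5 + 8 x}$
$- 21 l{\left(w{\left(5 \right)} \right)} = - 21 \frac{4 \left(-9 + 8 \cdot 4\right)}{5 + 8 \cdot 4} = - 21 \frac{4 \left(-9 + 32\right)}{5 + 32} = - 21 \cdot 4 \cdot \frac{1}{37} \cdot 23 = \left(-21\right) \frac{92}{37} = - \frac{1932}{37}$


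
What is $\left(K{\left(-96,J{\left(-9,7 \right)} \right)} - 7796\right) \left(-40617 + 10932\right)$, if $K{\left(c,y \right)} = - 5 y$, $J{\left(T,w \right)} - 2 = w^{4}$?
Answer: $588089535$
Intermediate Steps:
$J{\left(T,w \right)} = 2 + w^{4}$
$\left(K{\left(-96,J{\left(-9,7 \right)} \right)} - 7796\right) \left(-40617 + 10932\right) = \left(- 5 \left(2 + 7^{4}\right) - 7796\right) \left(-40617 + 10932\right) = \left(- 5 \left(2 + 2401\right) - 7796\right) \left(-29685\right) = \left(\left(-5\right) 2403 - 7796\right) \left(-29685\right) = \left(-12015 - 7796\right) \left(-29685\right) = \left(-19811\right) \left(-29685\right) = 588089535$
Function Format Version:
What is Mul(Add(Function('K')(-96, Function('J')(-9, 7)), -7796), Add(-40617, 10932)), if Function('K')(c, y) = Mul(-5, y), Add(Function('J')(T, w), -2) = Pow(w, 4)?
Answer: 588089535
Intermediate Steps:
Function('J')(T, w) = Add(2, Pow(w, 4))
Mul(Add(Function('K')(-96, Function('J')(-9, 7)), -7796), Add(-40617, 10932)) = Mul(Add(Mul(-5, Add(2, Pow(7, 4))), -7796), Add(-40617, 10932)) = Mul(Add(Mul(-5, Add(2, 2401)), -7796), -29685) = Mul(Add(Mul(-5, 2403), -7796), -29685) = Mul(Add(-12015, -7796), -29685) = Mul(-19811, -29685) = 588089535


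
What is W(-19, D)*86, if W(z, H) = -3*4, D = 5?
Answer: -1032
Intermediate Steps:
W(z, H) = -12
W(-19, D)*86 = -12*86 = -1032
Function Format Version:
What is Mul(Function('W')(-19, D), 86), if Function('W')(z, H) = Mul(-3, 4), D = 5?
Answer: -1032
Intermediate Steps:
Function('W')(z, H) = -12
Mul(Function('W')(-19, D), 86) = Mul(-12, 86) = -1032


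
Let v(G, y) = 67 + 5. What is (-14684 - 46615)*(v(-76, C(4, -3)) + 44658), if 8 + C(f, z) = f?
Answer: -2741904270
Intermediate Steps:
C(f, z) = -8 + f
v(G, y) = 72
(-14684 - 46615)*(v(-76, C(4, -3)) + 44658) = (-14684 - 46615)*(72 + 44658) = -61299*44730 = -2741904270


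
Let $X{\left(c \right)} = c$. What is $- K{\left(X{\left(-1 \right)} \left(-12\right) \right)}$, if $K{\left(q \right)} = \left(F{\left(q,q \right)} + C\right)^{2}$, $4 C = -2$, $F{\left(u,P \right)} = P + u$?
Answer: $- \frac{2209}{4} \approx -552.25$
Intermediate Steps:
$C = - \frac{1}{2}$ ($C = \frac{1}{4} \left(-2\right) = - \frac{1}{2} \approx -0.5$)
$K{\left(q \right)} = \left(- \frac{1}{2} + 2 q\right)^{2}$ ($K{\left(q \right)} = \left(\left(q + q\right) - \frac{1}{2}\right)^{2} = \left(2 q - \frac{1}{2}\right)^{2} = \left(- \frac{1}{2} + 2 q\right)^{2}$)
$- K{\left(X{\left(-1 \right)} \left(-12\right) \right)} = - \frac{\left(-1 + 4 \left(\left(-1\right) \left(-12\right)\right)\right)^{2}}{4} = - \frac{\left(-1 + 4 \cdot 12\right)^{2}}{4} = - \frac{\left(-1 + 48\right)^{2}}{4} = - \frac{47^{2}}{4} = - \frac{2209}{4}$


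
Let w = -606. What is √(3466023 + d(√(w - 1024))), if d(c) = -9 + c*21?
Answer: √(3466014 + 21*I*√1630) ≈ 1861.7 + 0.23*I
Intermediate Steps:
d(c) = -9 + 21*c
√(3466023 + d(√(w - 1024))) = √(3466023 + (-9 + 21*√(-606 - 1024))) = √(3466023 + (-9 + 21*√(-1630))) = √(3466023 + (-9 + 21*(I*√1630))) = √(3466023 + (-9 + 21*I*√1630)) = √(3466014 + 21*I*√1630)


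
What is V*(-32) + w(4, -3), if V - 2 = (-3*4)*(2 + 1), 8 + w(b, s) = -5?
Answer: 1075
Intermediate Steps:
w(b, s) = -13 (w(b, s) = -8 - 5 = -13)
V = -34 (V = 2 + (-3*4)*(2 + 1) = 2 - 12*3 = 2 - 36 = -34)
V*(-32) + w(4, -3) = -34*(-32) - 13 = 1088 - 13 = 1075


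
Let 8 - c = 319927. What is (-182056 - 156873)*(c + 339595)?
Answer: -6668767004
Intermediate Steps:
c = -319919 (c = 8 - 1*319927 = 8 - 319927 = -319919)
(-182056 - 156873)*(c + 339595) = (-182056 - 156873)*(-319919 + 339595) = -338929*19676 = -6668767004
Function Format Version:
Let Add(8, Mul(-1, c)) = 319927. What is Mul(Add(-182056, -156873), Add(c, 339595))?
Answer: -6668767004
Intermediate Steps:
c = -319919 (c = Add(8, Mul(-1, 319927)) = Add(8, -319927) = -319919)
Mul(Add(-182056, -156873), Add(c, 339595)) = Mul(Add(-182056, -156873), Add(-319919, 339595)) = Mul(-338929, 19676) = -6668767004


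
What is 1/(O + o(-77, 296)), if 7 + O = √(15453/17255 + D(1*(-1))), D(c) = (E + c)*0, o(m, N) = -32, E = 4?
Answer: -13195/514302 - √102515/514302 ≈ -0.026279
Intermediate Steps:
D(c) = 0 (D(c) = (4 + c)*0 = 0)
O = -7 + 3*√102515/1015 (O = -7 + √(15453/17255 + 0) = -7 + √(15453*(1/17255) + 0) = -7 + √(909/1015 + 0) = -7 + √(909/1015) = -7 + 3*√102515/1015 ≈ -6.0537)
1/(O + o(-77, 296)) = 1/((-7 + 3*√102515/1015) - 32) = 1/(-39 + 3*√102515/1015)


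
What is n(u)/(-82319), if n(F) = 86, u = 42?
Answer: -86/82319 ≈ -0.0010447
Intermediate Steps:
n(u)/(-82319) = 86/(-82319) = 86*(-1/82319) = -86/82319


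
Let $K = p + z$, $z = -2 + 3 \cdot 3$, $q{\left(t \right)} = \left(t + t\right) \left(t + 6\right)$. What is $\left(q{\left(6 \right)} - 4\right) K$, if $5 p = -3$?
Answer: $896$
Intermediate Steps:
$q{\left(t \right)} = 2 t \left(6 + t\right)$
$z = 7$ ($z = -2 + 9 = 7$)
$p = - \frac{3}{5}$ ($p = \frac{1}{5} \left(-3\right) = - \frac{3}{5} \approx -0.6$)
$K = \frac{32}{5}$ ($K = - \frac{3}{5} + 7 = \frac{32}{5} \approx 6.4$)
$\left(q{\left(6 \right)} - 4\right) K = \left(2 \cdot 6 \left(6 + 6\right) - 4\right) \frac{32}{5} = \left(2 \cdot 6 \cdot 12 - 4\right) \frac{32}{5} = \left(144 - 4\right) \frac{32}{5} = 140 \cdot \frac{32}{5} = 896$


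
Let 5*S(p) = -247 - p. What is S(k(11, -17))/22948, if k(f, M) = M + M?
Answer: -213/114740 ≈ -0.0018564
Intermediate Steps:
k(f, M) = 2*M
S(p) = -247/5 - p/5 (S(p) = (-247 - p)/5 = -247/5 - p/5)
S(k(11, -17))/22948 = (-247/5 - 2*(-17)/5)/22948 = (-247/5 - ⅕*(-34))*(1/22948) = (-247/5 + 34/5)*(1/22948) = -213/5*1/22948 = -213/114740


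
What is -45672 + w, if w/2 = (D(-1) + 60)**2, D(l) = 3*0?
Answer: -38472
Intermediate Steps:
D(l) = 0
w = 7200 (w = 2*(0 + 60)**2 = 2*60**2 = 2*3600 = 7200)
-45672 + w = -45672 + 7200 = -38472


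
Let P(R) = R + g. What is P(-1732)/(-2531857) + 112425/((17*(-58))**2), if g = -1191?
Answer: 287485752133/2461461247972 ≈ 0.11679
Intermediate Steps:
P(R) = -1191 + R (P(R) = R - 1191 = -1191 + R)
P(-1732)/(-2531857) + 112425/((17*(-58))**2) = (-1191 - 1732)/(-2531857) + 112425/((17*(-58))**2) = -2923*(-1/2531857) + 112425/((-986)**2) = 2923/2531857 + 112425/972196 = 287485752133/2461461247972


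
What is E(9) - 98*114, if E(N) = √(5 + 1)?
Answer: -11172 + √6 ≈ -11170.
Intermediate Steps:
E(N) = √6
E(9) - 98*114 = √6 - 98*114 = √6 - 11172 = -11172 + √6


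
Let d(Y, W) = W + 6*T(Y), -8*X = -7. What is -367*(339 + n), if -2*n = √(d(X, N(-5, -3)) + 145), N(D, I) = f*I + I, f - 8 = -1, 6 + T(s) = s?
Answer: -490679/4 ≈ -1.2267e+5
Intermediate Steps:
X = 7/8 (X = -⅛*(-7) = 7/8 ≈ 0.87500)
T(s) = -6 + s
f = 7 (f = 8 - 1 = 7)
N(D, I) = 8*I (N(D, I) = 7*I + I = 8*I)
d(Y, W) = -36 + W + 6*Y (d(Y, W) = W + 6*(-6 + Y) = W + (-36 + 6*Y) = -36 + W + 6*Y)
n = -19/4 (n = -√((-36 + 8*(-3) + 6*(7/8)) + 145)/2 = -√((-36 - 24 + 21/4) + 145)/2 = -√(-219/4 + 145)/2 = -√(361/4)/2 = -½*19/2 = -19/4 ≈ -4.7500)
-367*(339 + n) = -367*(339 - 19/4) = -367*1337/4 = -490679/4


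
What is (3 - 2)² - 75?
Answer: -74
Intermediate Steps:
(3 - 2)² - 75 = 1² - 75 = 1 - 75 = -74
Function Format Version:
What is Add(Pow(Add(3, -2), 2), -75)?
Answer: -74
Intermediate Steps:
Add(Pow(Add(3, -2), 2), -75) = Add(Pow(1, 2), -75) = Add(1, -75) = -74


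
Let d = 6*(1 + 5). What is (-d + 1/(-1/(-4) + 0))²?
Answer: 1024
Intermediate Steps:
d = 36 (d = 6*6 = 36)
(-d + 1/(-1/(-4) + 0))² = (-1*36 + 1/(-1/(-4) + 0))² = (-36 + 1/(-1*(-¼) + 0))² = (-36 + 1/(¼ + 0))² = (-36 + 1/(¼))² = (-36 + 4)² = (-32)² = 1024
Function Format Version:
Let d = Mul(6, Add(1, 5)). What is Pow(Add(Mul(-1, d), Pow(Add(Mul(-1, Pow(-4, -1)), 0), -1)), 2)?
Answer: 1024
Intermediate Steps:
d = 36 (d = Mul(6, 6) = 36)
Pow(Add(Mul(-1, d), Pow(Add(Mul(-1, Pow(-4, -1)), 0), -1)), 2) = Pow(Add(Mul(-1, 36), Pow(Add(Mul(-1, Pow(-4, -1)), 0), -1)), 2) = Pow(Add(-36, Pow(Add(Mul(-1, Rational(-1, 4)), 0), -1)), 2) = Pow(Add(-36, Pow(Add(Rational(1, 4), 0), -1)), 2) = Pow(Add(-36, Pow(Rational(1, 4), -1)), 2) = Pow(Add(-36, 4), 2) = Pow(-32, 2) = 1024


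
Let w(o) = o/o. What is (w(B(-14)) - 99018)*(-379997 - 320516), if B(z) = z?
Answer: 69362695721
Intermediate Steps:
w(o) = 1
(w(B(-14)) - 99018)*(-379997 - 320516) = (1 - 99018)*(-379997 - 320516) = -99017*(-700513) = 69362695721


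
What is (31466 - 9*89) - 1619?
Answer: 29046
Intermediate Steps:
(31466 - 9*89) - 1619 = (31466 - 801) - 1619 = 30665 - 1619 = 29046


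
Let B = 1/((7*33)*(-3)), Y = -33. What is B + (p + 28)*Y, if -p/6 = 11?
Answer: 869021/693 ≈ 1254.0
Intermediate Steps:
p = -66 (p = -6*11 = -66)
B = -1/693 (B = 1/(231*(-3)) = 1/(-693) = -1/693 ≈ -0.0014430)
B + (p + 28)*Y = -1/693 + (-66 + 28)*(-33) = -1/693 - 38*(-33) = -1/693 + 1254 = 869021/693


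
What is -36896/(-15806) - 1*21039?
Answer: -166252769/7903 ≈ -21037.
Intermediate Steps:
-36896/(-15806) - 1*21039 = -36896*(-1/15806) - 21039 = 18448/7903 - 21039 = -166252769/7903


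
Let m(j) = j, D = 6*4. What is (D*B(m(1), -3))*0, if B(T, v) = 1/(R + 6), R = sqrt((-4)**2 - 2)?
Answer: 0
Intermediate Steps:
D = 24
R = sqrt(14) (R = sqrt(16 - 2) = sqrt(14) ≈ 3.7417)
B(T, v) = 1/(6 + sqrt(14)) (B(T, v) = 1/(sqrt(14) + 6) = 1/(6 + sqrt(14)))
(D*B(m(1), -3))*0 = (24*(3/11 - sqrt(14)/22))*0 = (72/11 - 12*sqrt(14)/11)*0 = 0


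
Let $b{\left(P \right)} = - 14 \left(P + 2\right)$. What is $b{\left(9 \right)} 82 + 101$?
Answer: $-12527$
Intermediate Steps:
$b{\left(P \right)} = -28 - 14 P$ ($b{\left(P \right)} = - 14 \left(2 + P\right) = -28 - 14 P$)
$b{\left(9 \right)} 82 + 101 = \left(-28 - 126\right) 82 + 101 = \left(-154\right) 82 + 101 = -12628 + 101 = -12527$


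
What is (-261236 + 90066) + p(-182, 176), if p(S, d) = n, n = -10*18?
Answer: -171350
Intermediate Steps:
n = -180
p(S, d) = -180
(-261236 + 90066) + p(-182, 176) = (-261236 + 90066) - 180 = -171170 - 180 = -171350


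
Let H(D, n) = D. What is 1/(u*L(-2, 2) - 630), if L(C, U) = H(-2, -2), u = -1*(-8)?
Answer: -1/646 ≈ -0.0015480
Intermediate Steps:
u = 8
L(C, U) = -2
1/(u*L(-2, 2) - 630) = 1/(8*(-2) - 630) = 1/(-16 - 630) = 1/(-646) = -1/646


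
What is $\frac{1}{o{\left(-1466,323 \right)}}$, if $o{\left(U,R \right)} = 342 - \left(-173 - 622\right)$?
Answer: $\frac{1}{1137} \approx 0.00087951$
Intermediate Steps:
$o{\left(U,R \right)} = 1137$ ($o{\left(U,R \right)} = 342 - \left(-173 - 622\right) = 342 - -795 = 342 + 795 = 1137$)
$\frac{1}{o{\left(-1466,323 \right)}} = \frac{1}{1137}$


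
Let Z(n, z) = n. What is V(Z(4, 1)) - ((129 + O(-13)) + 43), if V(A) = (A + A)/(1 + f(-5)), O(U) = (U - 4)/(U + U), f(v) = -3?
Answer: -4593/26 ≈ -176.65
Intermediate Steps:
O(U) = (-4 + U)/(2*U) (O(U) = (-4 + U)/((2*U)) = (-4 + U)*(1/(2*U)) = (-4 + U)/(2*U))
V(A) = -A (V(A) = (A + A)/(1 - 3) = (2*A)/(-2) = (2*A)*(-½) = -A)
V(Z(4, 1)) - ((129 + O(-13)) + 43) = -1*4 - ((129 + (½)*(-4 - 13)/(-13)) + 43) = -4 - ((129 + (½)*(-1/13)*(-17)) + 43) = -4 - ((129 + 17/26) + 43) = -4 - (3371/26 + 43) = -4 - 1*4489/26 = -4 - 4489/26 = -4593/26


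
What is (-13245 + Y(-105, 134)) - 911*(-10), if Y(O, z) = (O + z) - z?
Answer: -4240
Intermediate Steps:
Y(O, z) = O
(-13245 + Y(-105, 134)) - 911*(-10) = (-13245 - 105) - 911*(-10) = -13350 + 9110 = -4240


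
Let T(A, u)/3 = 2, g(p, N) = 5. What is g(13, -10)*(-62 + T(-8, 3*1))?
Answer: -280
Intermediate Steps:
T(A, u) = 6 (T(A, u) = 3*2 = 6)
g(13, -10)*(-62 + T(-8, 3*1)) = 5*(-62 + 6) = 5*(-56) = -280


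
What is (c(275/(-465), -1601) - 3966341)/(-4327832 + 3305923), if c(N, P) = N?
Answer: 368869768/95037537 ≈ 3.8813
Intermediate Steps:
(c(275/(-465), -1601) - 3966341)/(-4327832 + 3305923) = (275/(-465) - 3966341)/(-4327832 + 3305923) = (275*(-1/465) - 3966341)/(-1021909) = (-55/93 - 3966341)*(-1/1021909) = -368869768/93*(-1/1021909) = 368869768/95037537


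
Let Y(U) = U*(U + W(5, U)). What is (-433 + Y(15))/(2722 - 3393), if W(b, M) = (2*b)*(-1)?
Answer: 358/671 ≈ 0.53353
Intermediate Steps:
W(b, M) = -2*b
Y(U) = U*(-10 + U) (Y(U) = U*(U - 2*5) = U*(U - 10) = U*(-10 + U))
(-433 + Y(15))/(2722 - 3393) = (-433 + 15*(-10 + 15))/(2722 - 3393) = (-433 + 15*5)/(-671) = (-433 + 75)*(-1/671) = -358*(-1/671) = 358/671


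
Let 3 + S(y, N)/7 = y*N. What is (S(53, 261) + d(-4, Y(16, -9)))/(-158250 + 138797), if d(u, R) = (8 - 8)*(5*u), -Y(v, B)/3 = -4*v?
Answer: -13830/2779 ≈ -4.9766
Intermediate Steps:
Y(v, B) = 12*v (Y(v, B) = -(-12)*v = 12*v)
d(u, R) = 0 (d(u, R) = 0*(5*u) = 0)
S(y, N) = -21 + 7*N*y (S(y, N) = -21 + 7*(y*N) = -21 + 7*(N*y) = -21 + 7*N*y)
(S(53, 261) + d(-4, Y(16, -9)))/(-158250 + 138797) = ((-21 + 7*261*53) + 0)/(-158250 + 138797) = ((-21 + 96831) + 0)/(-19453) = (96810 + 0)*(-1/19453) = 96810*(-1/19453) = -13830/2779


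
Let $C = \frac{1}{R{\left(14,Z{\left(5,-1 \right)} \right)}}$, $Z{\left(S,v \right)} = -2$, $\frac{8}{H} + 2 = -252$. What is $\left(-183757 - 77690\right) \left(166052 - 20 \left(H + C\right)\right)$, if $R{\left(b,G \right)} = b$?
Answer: $- \frac{38594680122546}{889} \approx -4.3414 \cdot 10^{10}$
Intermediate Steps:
$H = - \frac{4}{127}$ ($H = \frac{8}{-2 - 252} = \frac{8}{-254} = 8 \left(- \frac{1}{254}\right) = - \frac{4}{127} \approx -0.031496$)
$C = \frac{1}{14} \approx 0.071429$
$\left(-183757 - 77690\right) \left(166052 - 20 \left(H + C\right)\right) = \left(-183757 - 77690\right) \left(166052 - 20 \left(- \frac{4}{127} + \frac{1}{14}\right)\right) = - 261447 \left(166052 - \frac{710}{889}\right) = \left(-261447\right) \frac{147619518}{889} = - \frac{38594680122546}{889}$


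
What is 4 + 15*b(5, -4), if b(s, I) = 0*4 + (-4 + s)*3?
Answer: 49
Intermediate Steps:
b(s, I) = -12 + 3*s (b(s, I) = 0 + (-12 + 3*s) = -12 + 3*s)
4 + 15*b(5, -4) = 4 + 15*(-12 + 3*5) = 4 + 15*(-12 + 15) = 4 + 15*3 = 4 + 45 = 49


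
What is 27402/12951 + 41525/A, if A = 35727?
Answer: 168531281/51411153 ≈ 3.2781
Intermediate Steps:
27402/12951 + 41525/A = 27402/12951 + 41525/35727 = 27402*(1/12951) + 41525*(1/35727) = 9134/4317 + 41525/35727 = 168531281/51411153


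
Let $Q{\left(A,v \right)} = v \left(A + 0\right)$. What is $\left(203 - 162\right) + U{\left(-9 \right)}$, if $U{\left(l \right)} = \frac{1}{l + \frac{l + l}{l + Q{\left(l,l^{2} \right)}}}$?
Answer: $\frac{15047}{368} \approx 40.889$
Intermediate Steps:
$Q{\left(A,v \right)} = A v$ ($Q{\left(A,v \right)} = v A = A v$)
$U{\left(l \right)} = \frac{1}{l + \frac{2 l}{l + l^{3}}}$ ($U{\left(l \right)} = \frac{1}{l + \frac{l + l}{l + l l^{2}}} = \frac{1}{l + \frac{2 l}{l + l^{3}}}$)
$\left(203 - 162\right) + U{\left(-9 \right)} = \left(203 - 162\right) + \frac{1 + \left(-9\right)^{2}}{2 - 9 + \left(-9\right)^{3}} = 41 + \frac{1 + 81}{2 - 9 - 729} = 41 + \frac{1}{-736} \cdot 82 = 41 - \frac{41}{368} = \frac{15047}{368}$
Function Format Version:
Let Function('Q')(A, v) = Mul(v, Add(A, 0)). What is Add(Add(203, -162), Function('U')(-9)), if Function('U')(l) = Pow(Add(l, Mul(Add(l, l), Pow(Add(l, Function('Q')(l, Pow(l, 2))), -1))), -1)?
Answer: Rational(15047, 368) ≈ 40.889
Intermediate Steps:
Function('Q')(A, v) = Mul(A, v) (Function('Q')(A, v) = Mul(v, A) = Mul(A, v))
Function('U')(l) = Pow(Add(l, Mul(2, l, Pow(Add(l, Pow(l, 3)), -1))), -1) (Function('U')(l) = Pow(Add(l, Mul(Add(l, l), Pow(Add(l, Mul(l, Pow(l, 2))), -1))), -1) = Pow(Add(l, Mul(Mul(2, l), Pow(Add(l, Pow(l, 3)), -1))), -1) = Pow(Add(l, Mul(2, l, Pow(Add(l, Pow(l, 3)), -1))), -1))
Add(Add(203, -162), Function('U')(-9)) = Add(Add(203, -162), Mul(Pow(Add(2, -9, Pow(-9, 3)), -1), Add(1, Pow(-9, 2)))) = Add(41, Mul(Pow(Add(2, -9, -729), -1), Add(1, 81))) = Add(41, Mul(Pow(-736, -1), 82)) = Add(41, Mul(Rational(-1, 736), 82)) = Add(41, Rational(-41, 368)) = Rational(15047, 368)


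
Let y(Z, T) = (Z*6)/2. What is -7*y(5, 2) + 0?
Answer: -105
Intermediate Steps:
y(Z, T) = 3*Z (y(Z, T) = (6*Z)*(1/2) = 3*Z)
-7*y(5, 2) + 0 = -21*5 + 0 = -7*15 + 0 = -105 + 0 = -105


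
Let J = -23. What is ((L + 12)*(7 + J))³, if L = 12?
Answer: -56623104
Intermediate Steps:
((L + 12)*(7 + J))³ = ((12 + 12)*(7 - 23))³ = (24*(-16))³ = (-384)³ = -56623104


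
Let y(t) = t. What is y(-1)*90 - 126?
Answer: -216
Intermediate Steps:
y(-1)*90 - 126 = -1*90 - 126 = -90 - 126 = -216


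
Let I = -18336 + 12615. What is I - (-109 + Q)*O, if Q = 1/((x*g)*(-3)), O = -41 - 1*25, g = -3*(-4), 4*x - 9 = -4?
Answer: -193747/15 ≈ -12916.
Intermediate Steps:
x = 5/4 (x = 9/4 + (1/4)*(-4) = 9/4 - 1 = 5/4 ≈ 1.2500)
g = 12
I = -5721
O = -66 (O = -41 - 25 = -66)
Q = -1/45 (Q = 1/(((5/4)*12)*(-3)) = 1/(15*(-3)) = 1/(-45) = -1/45 ≈ -0.022222)
I - (-109 + Q)*O = -5721 - (-109 - 1/45)*(-66) = -5721 - (-4906)*(-66)/45 = -5721 - 1*107932/15 = -5721 - 107932/15 = -193747/15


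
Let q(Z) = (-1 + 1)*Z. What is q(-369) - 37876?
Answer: -37876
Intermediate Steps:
q(Z) = 0 (q(Z) = 0*Z = 0)
q(-369) - 37876 = 0 - 37876 = -37876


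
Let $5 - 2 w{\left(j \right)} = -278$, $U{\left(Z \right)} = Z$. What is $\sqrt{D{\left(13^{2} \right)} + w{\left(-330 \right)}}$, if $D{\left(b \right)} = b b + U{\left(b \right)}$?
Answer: $\frac{\sqrt{115486}}{2} \approx 169.92$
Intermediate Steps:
$D{\left(b \right)} = b + b^{2}$ ($D{\left(b \right)} = b b + b = b^{2} + b = b + b^{2}$)
$w{\left(j \right)} = \frac{283}{2}$ ($w{\left(j \right)} = \frac{5}{2} - -139 = \frac{5}{2} + 139 = \frac{283}{2}$)
$\sqrt{D{\left(13^{2} \right)} + w{\left(-330 \right)}} = \sqrt{13^{2} \left(1 + 13^{2}\right) + \frac{283}{2}} = \sqrt{169 \left(1 + 169\right) + \frac{283}{2}} = \sqrt{169 \cdot 170 + \frac{283}{2}} = \sqrt{28730 + \frac{283}{2}} = \sqrt{\frac{57743}{2}} = \frac{\sqrt{115486}}{2}$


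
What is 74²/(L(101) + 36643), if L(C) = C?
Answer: 1369/9186 ≈ 0.14903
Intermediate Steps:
74²/(L(101) + 36643) = 74²/(101 + 36643) = 5476/36744 = 5476*(1/36744) = 1369/9186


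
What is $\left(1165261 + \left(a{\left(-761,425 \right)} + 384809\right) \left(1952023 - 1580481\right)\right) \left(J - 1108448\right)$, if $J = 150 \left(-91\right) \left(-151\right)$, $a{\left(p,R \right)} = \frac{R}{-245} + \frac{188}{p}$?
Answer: $\frac{5079164190357845416694}{37289} \approx 1.3621 \cdot 10^{17}$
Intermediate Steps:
$a{\left(p,R \right)} = \frac{188}{p} - \frac{R}{245}$ ($a{\left(p,R \right)} = R \left(- \frac{1}{245}\right) + \frac{188}{p} = - \frac{R}{245} + \frac{188}{p} = \frac{188}{p} - \frac{R}{245}$)
$J = 2061150$ ($J = \left(-13650\right) \left(-151\right) = 2061150$)
$\left(1165261 + \left(a{\left(-761,425 \right)} + 384809\right) \left(1952023 - 1580481\right)\right) \left(J - 1108448\right) = \left(1165261 + \left(\left(\frac{188}{-761} - \frac{85}{49}\right) + 384809\right) \left(1952023 - 1580481\right)\right) \left(2061150 - 1108448\right) = \left(1165261 + \left(\left(188 \left(- \frac{1}{761}\right) - \frac{85}{49}\right) + 384809\right) 371542\right) 952702 = \left(1165261 + \left(\left(- \frac{188}{761} - \frac{85}{49}\right) + 384809\right) 371542\right) 952702 = \left(1165261 + \left(- \frac{73897}{37289} + 384809\right) 371542\right) 952702 = \left(1165261 + \frac{14349068904}{37289} \cdot 371542\right) 952702 = \left(1165261 + \frac{5331281758729968}{37289}\right) 952702 = \frac{5331325210147397}{37289} \cdot 952702 = \frac{5079164190357845416694}{37289}$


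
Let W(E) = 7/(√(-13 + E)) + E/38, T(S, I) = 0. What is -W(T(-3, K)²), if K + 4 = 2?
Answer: 7*I*√13/13 ≈ 1.9415*I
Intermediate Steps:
K = -2 (K = -4 + 2 = -2)
W(E) = 7/√(-13 + E) + E/38 (W(E) = 7/√(-13 + E) + E*(1/38) = 7/√(-13 + E) + E/38)
-W(T(-3, K)²) = -(7/√(-13 + 0²) + (1/38)*0²) = -(7/√(-13 + 0) + (1/38)*0) = -(7/√(-13) + 0) = -(7*(-I*√13/13) + 0) = -(-7*I*√13/13 + 0) = -(-7)*I*√13/13 = 7*I*√13/13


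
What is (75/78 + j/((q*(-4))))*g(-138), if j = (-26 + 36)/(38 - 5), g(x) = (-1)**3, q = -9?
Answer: -3745/3861 ≈ -0.96996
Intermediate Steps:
g(x) = -1
j = 10/33 ≈ 0.30303
(75/78 + j/((q*(-4))))*g(-138) = (75/78 + 10/(33*((-9*(-4)))))*(-1) = (75*(1/78) + (10/33)/36)*(-1) = (25/26 + (10/33)*(1/36))*(-1) = (25/26 + 5/594)*(-1) = (3745/3861)*(-1) = -3745/3861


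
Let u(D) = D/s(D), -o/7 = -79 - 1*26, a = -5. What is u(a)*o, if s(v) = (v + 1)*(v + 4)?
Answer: -3675/4 ≈ -918.75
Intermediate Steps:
o = 735 (o = -7*(-79 - 1*26) = -7*(-79 - 26) = -7*(-105) = 735)
s(v) = (1 + v)*(4 + v)
u(D) = D/(4 + D² + 5*D)
u(a)*o = -5/(4 + (-5)² + 5*(-5))*735 = -5/(4 + 25 - 25)*735 = -5/4*735 = -3675/4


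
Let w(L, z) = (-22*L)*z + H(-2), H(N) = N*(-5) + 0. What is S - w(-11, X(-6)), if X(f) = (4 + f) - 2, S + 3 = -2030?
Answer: -1075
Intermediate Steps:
H(N) = -5*N (H(N) = -5*N + 0 = -5*N)
S = -2033 (S = -3 - 2030 = -2033)
X(f) = 2 + f
w(L, z) = 10 - 22*L*z (w(L, z) = (-22*L)*z - 5*(-2) = -22*L*z + 10 = 10 - 22*L*z)
S - w(-11, X(-6)) = -2033 - (10 - 22*(-11)*(2 - 6)) = -2033 - (10 - 22*(-11)*(-4)) = -2033 - (10 - 968) = -2033 - 1*(-958) = -2033 + 958 = -1075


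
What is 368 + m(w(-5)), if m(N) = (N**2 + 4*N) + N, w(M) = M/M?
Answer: 374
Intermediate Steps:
w(M) = 1
m(N) = N**2 + 5*N
368 + m(w(-5)) = 368 + 1*(5 + 1) = 368 + 1*6 = 368 + 6 = 374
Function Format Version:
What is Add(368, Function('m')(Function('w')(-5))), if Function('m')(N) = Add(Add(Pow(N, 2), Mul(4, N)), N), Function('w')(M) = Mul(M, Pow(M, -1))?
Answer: 374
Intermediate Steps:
Function('w')(M) = 1
Function('m')(N) = Add(Pow(N, 2), Mul(5, N))
Add(368, Function('m')(Function('w')(-5))) = Add(368, Mul(1, Add(5, 1))) = Add(368, Mul(1, 6)) = Add(368, 6) = 374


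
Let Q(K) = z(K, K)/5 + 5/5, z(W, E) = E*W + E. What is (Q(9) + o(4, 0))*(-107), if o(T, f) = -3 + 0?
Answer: -1712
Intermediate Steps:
o(T, f) = -3
z(W, E) = E + E*W
Q(K) = 1 + K*(1 + K)/5 (Q(K) = (K*(1 + K))/5 + 5/5 = (K*(1 + K))*(⅕) + 5*(⅕) = K*(1 + K)/5 + 1 = 1 + K*(1 + K)/5)
(Q(9) + o(4, 0))*(-107) = ((1 + (⅕)*9*(1 + 9)) - 3)*(-107) = ((1 + (⅕)*9*10) - 3)*(-107) = ((1 + 18) - 3)*(-107) = (19 - 3)*(-107) = 16*(-107) = -1712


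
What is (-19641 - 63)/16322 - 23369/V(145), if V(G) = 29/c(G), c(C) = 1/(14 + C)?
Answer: -236141981/37630371 ≈ -6.2753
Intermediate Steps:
V(G) = 406 + 29*G (V(G) = 29/(1/(14 + G)) = 29*(14 + G) = 406 + 29*G)
(-19641 - 63)/16322 - 23369/V(145) = (-19641 - 63)/16322 - 23369/(406 + 29*145) = -19704*1/16322 - 23369/(406 + 4205) = -9852/8161 - 23369/4611 = -236141981/37630371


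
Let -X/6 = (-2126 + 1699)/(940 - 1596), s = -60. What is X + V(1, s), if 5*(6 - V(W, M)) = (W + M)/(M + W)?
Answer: 3107/1640 ≈ 1.8945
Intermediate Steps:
V(W, M) = 29/5 (V(W, M) = 6 - (W + M)/(5*(M + W)) = 6 - (M + W)/(5*(M + W)) = 6 - ⅕*1 = 6 - ⅕ = 29/5)
X = -1281/328 (X = -6*(-2126 + 1699)/(940 - 1596) = -(-2562)/(-656) = -(-2562)*(-1)/656 = -6*427/656 = -1281/328 ≈ -3.9055)
X + V(1, s) = -1281/328 + 29/5 = 3107/1640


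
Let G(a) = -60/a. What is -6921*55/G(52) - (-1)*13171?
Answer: 343072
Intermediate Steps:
-6921*55/G(52) - (-1)*13171 = -6921/(-60/52/55) - (-1)*13171 = -6921/(-60*1/52*(1/55)) - 1*(-13171) = -6921/((-15/13*1/55)) + 13171 = -6921/(-3/143) + 13171 = -6921*(-143/3) + 13171 = 329901 + 13171 = 343072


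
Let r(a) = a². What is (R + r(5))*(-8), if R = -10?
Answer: -120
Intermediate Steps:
(R + r(5))*(-8) = (-10 + 5²)*(-8) = (-10 + 25)*(-8) = 15*(-8) = -120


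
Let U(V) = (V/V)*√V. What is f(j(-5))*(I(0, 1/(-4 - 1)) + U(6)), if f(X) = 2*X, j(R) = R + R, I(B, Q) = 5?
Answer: -100 - 20*√6 ≈ -148.99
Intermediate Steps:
U(V) = √V (U(V) = 1*√V = √V)
j(R) = 2*R
f(j(-5))*(I(0, 1/(-4 - 1)) + U(6)) = (2*(2*(-5)))*(5 + √6) = (2*(-10))*(5 + √6) = -20*(5 + √6) = -100 - 20*√6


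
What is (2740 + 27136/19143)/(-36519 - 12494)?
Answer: -52478956/938255859 ≈ -0.055932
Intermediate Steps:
(2740 + 27136/19143)/(-36519 - 12494) = (2740 + 27136*(1/19143))/(-49013) = (2740 + 27136/19143)*(-1/49013) = (52478956/19143)*(-1/49013) = -52478956/938255859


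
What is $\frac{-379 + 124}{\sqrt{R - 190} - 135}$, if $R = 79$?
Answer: $\frac{11475}{6112} + \frac{85 i \sqrt{111}}{6112} \approx 1.8775 + 0.14652 i$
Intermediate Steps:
$\frac{-379 + 124}{\sqrt{R - 190} - 135} = \frac{-379 + 124}{\sqrt{79 - 190} - 135} = - \frac{255}{\sqrt{-111} - 135} = - \frac{255}{i \sqrt{111} - 135} = - \frac{255}{-135 + i \sqrt{111}}$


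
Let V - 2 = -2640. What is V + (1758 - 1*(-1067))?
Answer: 187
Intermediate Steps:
V = -2638 (V = 2 - 2640 = -2638)
V + (1758 - 1*(-1067)) = -2638 + (1758 - 1*(-1067)) = -2638 + (1758 + 1067) = -2638 + 2825 = 187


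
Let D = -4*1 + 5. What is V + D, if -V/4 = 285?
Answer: -1139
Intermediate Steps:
V = -1140 (V = -4*285 = -1140)
D = 1 (D = -4 + 5 = 1)
V + D = -1140 + 1 = -1139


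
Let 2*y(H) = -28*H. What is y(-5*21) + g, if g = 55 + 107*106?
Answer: 12867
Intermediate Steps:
y(H) = -14*H (y(H) = (-28*H)/2 = -14*H)
g = 11397 (g = 55 + 11342 = 11397)
y(-5*21) + g = -(-70)*21 + 11397 = -14*(-105) + 11397 = 1470 + 11397 = 12867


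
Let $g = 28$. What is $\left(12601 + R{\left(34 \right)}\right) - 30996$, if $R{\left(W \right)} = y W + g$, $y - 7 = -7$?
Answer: $-18367$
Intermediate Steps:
$y = 0$ ($y = 7 - 7 = 0$)
$R{\left(W \right)} = 28$ ($R{\left(W \right)} = 0 W + 28 = 0 + 28 = 28$)
$\left(12601 + R{\left(34 \right)}\right) - 30996 = \left(12601 + 28\right) - 30996 = 12629 - 30996 = -18367$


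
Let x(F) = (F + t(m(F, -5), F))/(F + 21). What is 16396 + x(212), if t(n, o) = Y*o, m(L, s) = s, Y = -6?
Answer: 3819208/233 ≈ 16391.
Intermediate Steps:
t(n, o) = -6*o
x(F) = -5*F/(21 + F) (x(F) = (F - 6*F)/(F + 21) = (-5*F)/(21 + F) = -5*F/(21 + F))
16396 + x(212) = 16396 - 5*212/(21 + 212) = 16396 - 5*212/233 = 16396 - 5*212*1/233 = 16396 - 1060/233 = 3819208/233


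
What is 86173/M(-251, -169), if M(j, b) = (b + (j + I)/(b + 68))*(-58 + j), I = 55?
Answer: 8703473/5213757 ≈ 1.6693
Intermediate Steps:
M(j, b) = (-58 + j)*(b + (55 + j)/(68 + b)) (M(j, b) = (b + (j + 55)/(b + 68))*(-58 + j) = (b + (55 + j)/(68 + b))*(-58 + j) = (-58 + j)*(b + (55 + j)/(68 + b)))
86173/M(-251, -169) = 86173/(((-3190 + (-251)**2 - 3944*(-169) - 58*(-169)**2 - 3*(-251) - 251*(-169)**2 + 68*(-169)*(-251))/(68 - 169))) = 86173/(((-3190 + 63001 + 666536 - 58*28561 + 753 - 251*28561 + 2884492)/(-101))) = 86173/((-(-3190 + 63001 + 666536 - 1656538 + 753 - 7168811 + 2884492)/101)) = 86173/((-1/101*(-5213757))) = 86173/(5213757/101) = 86173*(101/5213757) = 8703473/5213757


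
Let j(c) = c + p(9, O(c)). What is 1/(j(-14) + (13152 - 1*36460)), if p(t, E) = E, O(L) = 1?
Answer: -1/23321 ≈ -4.2880e-5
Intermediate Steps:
j(c) = 1 + c (j(c) = c + 1 = 1 + c)
1/(j(-14) + (13152 - 1*36460)) = 1/((1 - 14) + (13152 - 1*36460)) = 1/(-13 + (13152 - 36460)) = 1/(-13 - 23308) = 1/(-23321) = -1/23321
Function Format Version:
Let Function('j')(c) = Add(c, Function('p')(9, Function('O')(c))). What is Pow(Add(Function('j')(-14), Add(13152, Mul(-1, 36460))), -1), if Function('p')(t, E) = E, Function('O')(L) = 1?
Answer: Rational(-1, 23321) ≈ -4.2880e-5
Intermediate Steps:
Function('j')(c) = Add(1, c) (Function('j')(c) = Add(c, 1) = Add(1, c))
Pow(Add(Function('j')(-14), Add(13152, Mul(-1, 36460))), -1) = Pow(Add(Add(1, -14), Add(13152, Mul(-1, 36460))), -1) = Pow(Add(-13, Add(13152, -36460)), -1) = Pow(Add(-13, -23308), -1) = Pow(-23321, -1) = Rational(-1, 23321)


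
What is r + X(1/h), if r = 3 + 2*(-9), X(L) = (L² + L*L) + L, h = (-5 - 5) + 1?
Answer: -1222/81 ≈ -15.086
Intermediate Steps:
h = -9 (h = -10 + 1 = -9)
X(L) = L + 2*L² (X(L) = (L² + L²) + L = 2*L² + L = L + 2*L²)
r = -15 (r = 3 - 18 = -15)
r + X(1/h) = -15 + (1 + 2/(-9))/(-9) = -15 - (1 + 2*(-⅑))/9 = -15 - (1 - 2/9)/9 = -15 - ⅑*7/9 = -15 - 7/81 = -1222/81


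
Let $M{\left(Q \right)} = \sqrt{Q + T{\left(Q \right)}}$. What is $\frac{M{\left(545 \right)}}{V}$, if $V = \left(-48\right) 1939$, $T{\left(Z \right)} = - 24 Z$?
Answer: $- \frac{i \sqrt{12535}}{93072} \approx - 0.0012029 i$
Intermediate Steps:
$M{\left(Q \right)} = \sqrt{23} \sqrt{- Q}$ ($M{\left(Q \right)} = \sqrt{Q - 24 Q} = \sqrt{- 23 Q} = \sqrt{23} \sqrt{- Q}$)
$V = -93072$
$\frac{M{\left(545 \right)}}{V} = \frac{\sqrt{23} \sqrt{\left(-1\right) 545}}{-93072} = \sqrt{23} \sqrt{-545} \left(- \frac{1}{93072}\right) = \sqrt{23} i \sqrt{545} \left(- \frac{1}{93072}\right) = i \sqrt{12535} \left(- \frac{1}{93072}\right) = - \frac{i \sqrt{12535}}{93072}$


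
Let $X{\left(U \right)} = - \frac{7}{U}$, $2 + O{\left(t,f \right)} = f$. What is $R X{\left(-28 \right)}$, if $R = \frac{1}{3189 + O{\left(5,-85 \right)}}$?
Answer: $\frac{1}{12408} \approx 8.0593 \cdot 10^{-5}$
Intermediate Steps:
$O{\left(t,f \right)} = -2 + f$
$R = \frac{1}{3102}$ ($R = \frac{1}{3189 - 87} = \frac{1}{3102} \approx 0.00032237$)
$R X{\left(-28 \right)} = \frac{\left(-7\right) \frac{1}{-28}}{3102} = \frac{\left(-7\right) \left(- \frac{1}{28}\right)}{3102} = \frac{1}{3102} \cdot \frac{1}{4} = \frac{1}{12408}$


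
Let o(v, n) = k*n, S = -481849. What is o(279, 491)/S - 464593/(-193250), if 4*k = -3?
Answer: 447869673539/186234638500 ≈ 2.4049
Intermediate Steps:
k = -¾ (k = (¼)*(-3) = -¾ ≈ -0.75000)
o(v, n) = -3*n/4
o(279, 491)/S - 464593/(-193250) = -¾*491/(-481849) - 464593/(-193250) = -1473/4*(-1/481849) - 464593*(-1/193250) = 1473/1927396 + 464593/193250 = 447869673539/186234638500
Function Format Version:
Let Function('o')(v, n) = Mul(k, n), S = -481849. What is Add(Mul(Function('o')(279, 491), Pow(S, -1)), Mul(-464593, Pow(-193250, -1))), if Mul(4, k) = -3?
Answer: Rational(447869673539, 186234638500) ≈ 2.4049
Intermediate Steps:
k = Rational(-3, 4) (k = Mul(Rational(1, 4), -3) = Rational(-3, 4) ≈ -0.75000)
Function('o')(v, n) = Mul(Rational(-3, 4), n)
Add(Mul(Function('o')(279, 491), Pow(S, -1)), Mul(-464593, Pow(-193250, -1))) = Add(Mul(Mul(Rational(-3, 4), 491), Pow(-481849, -1)), Mul(-464593, Pow(-193250, -1))) = Add(Mul(Rational(-1473, 4), Rational(-1, 481849)), Mul(-464593, Rational(-1, 193250))) = Add(Rational(1473, 1927396), Rational(464593, 193250)) = Rational(447869673539, 186234638500)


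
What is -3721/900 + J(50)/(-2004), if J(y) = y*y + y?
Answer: -812657/150300 ≈ -5.4069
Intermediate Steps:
J(y) = y + y² (J(y) = y² + y = y + y²)
-3721/900 + J(50)/(-2004) = -3721/900 + (50*(1 + 50))/(-2004) = -3721*1/900 + (50*51)*(-1/2004) = -3721/900 + 2550*(-1/2004) = -3721/900 - 425/334 = -812657/150300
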